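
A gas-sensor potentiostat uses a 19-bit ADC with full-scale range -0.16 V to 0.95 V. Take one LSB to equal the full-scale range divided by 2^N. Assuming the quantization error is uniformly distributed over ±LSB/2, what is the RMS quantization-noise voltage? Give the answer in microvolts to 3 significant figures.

0.611 µV

Span: 0.95 V − (-0.16 V) = 1.11 V.
Step size = 1.11/524288 V = 2.1172 µV.
For a uniform distribution on [−LSB/2, +LSB/2], V_rms = LSB/√12 = 2.1172 µV/3.4641 = 0.611 µV.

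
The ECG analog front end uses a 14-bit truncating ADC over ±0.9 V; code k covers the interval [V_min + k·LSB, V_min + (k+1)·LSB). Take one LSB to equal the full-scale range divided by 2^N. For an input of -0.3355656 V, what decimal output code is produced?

5137

Full-scale range = 0.9 V − (-0.9 V) = 1.8 V. LSB = 1.8 V / 2^14 ≈ 109.9 µV.
(V_in − V_min) × 2^14/range = (-0.3355656 − (-0.9)) × 16384/1.8 = 5137.607.
Floor → code = 5137.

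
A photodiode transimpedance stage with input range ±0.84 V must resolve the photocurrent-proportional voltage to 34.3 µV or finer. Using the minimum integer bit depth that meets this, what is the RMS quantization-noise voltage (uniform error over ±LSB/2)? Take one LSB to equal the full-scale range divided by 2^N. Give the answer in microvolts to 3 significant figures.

Range = 0.84 − (-0.84) = 1.68 V.
Need 2^N ≥ 1.68 V / 34.3 µV = 48980 → N_min = 16.
One LSB is 1.68 V / 65536 = 25.635 µV.
σ_q = LSB/√12 = 25.635 µV/3.4641 = 7.40 µV.

7.40 µV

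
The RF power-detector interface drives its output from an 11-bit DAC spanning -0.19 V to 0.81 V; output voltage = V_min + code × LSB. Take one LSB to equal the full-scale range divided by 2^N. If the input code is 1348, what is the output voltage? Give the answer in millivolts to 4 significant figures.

Full-scale range = 0.81 V − (-0.19 V) = 1 V. LSB = 1 V / 2^11.
V_out = V_min + code × LSB = -0.19 V + 1348 × 1 V / 2048
      = -0.19 + 0.658203 = 0.468203 V.

468.2 mV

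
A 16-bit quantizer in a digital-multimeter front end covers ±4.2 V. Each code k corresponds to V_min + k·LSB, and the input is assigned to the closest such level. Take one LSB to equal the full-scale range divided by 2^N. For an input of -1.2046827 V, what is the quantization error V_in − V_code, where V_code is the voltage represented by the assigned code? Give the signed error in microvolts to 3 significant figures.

+23.1 µV

Full-scale range = 4.2 V − (-4.2 V) = 8.4 V. LSB = 8.4 V / 2^16 ≈ 128.2 µV.
(-1.2046827 − (-4.2)) / LSB = 2.9953173 × 65536/8.4 = 23369.1803. Nearest integer: k = 23369.
Reconstructed level: -4.2 + 23369 × 8.4/65536 V = -1.2047058105 V.
e = -1.2046827 − (-1.2047058105) = +23.1 µV.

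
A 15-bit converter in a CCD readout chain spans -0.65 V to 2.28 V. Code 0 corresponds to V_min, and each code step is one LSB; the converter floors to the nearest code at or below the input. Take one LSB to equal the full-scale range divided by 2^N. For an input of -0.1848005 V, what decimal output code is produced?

Range = 2.28 − (-0.65) = 2.93 V. LSB = 2.93 V / 2^15 ≈ 89.42 µV.
(V_in − V_min) × 2^15/range = (-0.1848005 − (-0.65)) × 32768/2.93 = 5202.613.
Floor → code = 5202.

5202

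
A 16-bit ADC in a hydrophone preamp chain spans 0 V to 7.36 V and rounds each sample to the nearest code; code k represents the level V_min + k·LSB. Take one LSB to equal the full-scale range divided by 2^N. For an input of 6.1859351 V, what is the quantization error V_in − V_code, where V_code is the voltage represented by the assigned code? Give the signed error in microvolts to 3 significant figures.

−31.7 µV

Full-scale range = 7.36 V. LSB = 7.36 V / 2^16 ≈ 112.3 µV.
(V_in − V_min)/LSB = (6.1859351 − (0)) × 65536/7.36 = 55081.7178 → nearest code k = 55082.
V_code = 0 + (55082/65536) × 7.36 = 6.1859667969 V.
Error = V_in − V_code = 6.1859351 − (6.1859667969) = −31.7 µV.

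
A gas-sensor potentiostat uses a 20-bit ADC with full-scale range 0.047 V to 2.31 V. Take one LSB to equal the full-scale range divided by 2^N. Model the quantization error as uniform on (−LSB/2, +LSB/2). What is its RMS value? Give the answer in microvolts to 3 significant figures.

0.623 µV

Range = 2.31 − (0.047) = 2.263 V.
LSB = 2.263 V ÷ 2^20 = 2.263/1048576 V = 2.1582 µV.
σ_q = LSB/√12 = 2.1582 µV/3.4641 = 0.623 µV.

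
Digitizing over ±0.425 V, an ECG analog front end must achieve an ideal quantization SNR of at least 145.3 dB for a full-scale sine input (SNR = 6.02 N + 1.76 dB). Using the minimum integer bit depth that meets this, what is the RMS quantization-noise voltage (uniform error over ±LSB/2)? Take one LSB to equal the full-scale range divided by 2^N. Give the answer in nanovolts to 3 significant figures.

14.6 nV

Range = 0.425 − (-0.425) = 0.85 V.
N ≥ (145.3 − 1.76)/6.02 = 23.844 → N_min = 24.
LSB = 0.85 V / 2^24 = 50.664 nV.
RMS noise = LSB/√12 = 14.6 nV.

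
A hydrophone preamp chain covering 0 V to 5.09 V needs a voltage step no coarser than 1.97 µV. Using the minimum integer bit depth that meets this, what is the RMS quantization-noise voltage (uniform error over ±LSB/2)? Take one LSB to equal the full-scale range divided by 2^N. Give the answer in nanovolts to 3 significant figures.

350 nV

Span = 5.09 V.
Required number of levels: 5.09/1.97 µV = 2.5838e6; smallest N with 2^N ≥ that is 22.
LSB = 5.09 V / 2^22 = 1.2136 µV.
RMS noise = LSB/√12 = 350 nV.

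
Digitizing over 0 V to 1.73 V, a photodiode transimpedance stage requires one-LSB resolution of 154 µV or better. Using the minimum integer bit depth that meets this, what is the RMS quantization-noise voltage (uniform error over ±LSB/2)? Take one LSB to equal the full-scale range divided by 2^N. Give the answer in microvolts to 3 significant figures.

30.5 µV

Span = 1.73 V.
Required number of levels: 1.73/154 µV = 11234; smallest N with 2^N ≥ that is 14.
Step size = 1.73/16384 V = 105.59 µV.
RMS noise = LSB/√12 = 30.5 µV.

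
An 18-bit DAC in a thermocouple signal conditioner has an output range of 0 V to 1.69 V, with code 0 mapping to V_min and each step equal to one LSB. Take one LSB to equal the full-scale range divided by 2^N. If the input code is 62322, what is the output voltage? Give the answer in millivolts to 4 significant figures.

Span = 1.69 V. LSB = 1.69 V / 2^18.
V_out = V_min + code × LSB = 0 V + 62322 × 1.69 V / 262144
      = 0 V + 0.401780 V = 0.401780 V.

401.8 mV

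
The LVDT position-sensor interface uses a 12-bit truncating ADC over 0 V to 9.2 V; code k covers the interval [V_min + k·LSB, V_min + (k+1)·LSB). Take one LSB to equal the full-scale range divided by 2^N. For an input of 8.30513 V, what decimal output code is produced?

3697

Full-scale range = 9.2 V. LSB = 9.2 V / 2^12 ≈ 2.246 mV.
V_in − V_min = 8.30513 − (0) = 8.30513 V.
Divide by LSB: 8.30513 × 4096/9.2 = 3697.5883.
Truncating gives code 3697.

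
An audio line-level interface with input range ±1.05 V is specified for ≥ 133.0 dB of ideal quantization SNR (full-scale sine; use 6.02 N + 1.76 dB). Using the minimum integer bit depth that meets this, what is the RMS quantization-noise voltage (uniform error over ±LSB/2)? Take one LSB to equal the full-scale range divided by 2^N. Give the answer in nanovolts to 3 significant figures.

Full-scale range = 1.05 V − (-1.05 V) = 2.1 V.
Solving 6.02 N ≥ 133.0 − 1.76: N ≥ 21.801. Round up → N = 22.
LSB = 2.1 V / 2^22 = 0.50068 µV.
σ_q = LSB/√12 = 0.50068 µV/3.4641 = 145 nV.

145 nV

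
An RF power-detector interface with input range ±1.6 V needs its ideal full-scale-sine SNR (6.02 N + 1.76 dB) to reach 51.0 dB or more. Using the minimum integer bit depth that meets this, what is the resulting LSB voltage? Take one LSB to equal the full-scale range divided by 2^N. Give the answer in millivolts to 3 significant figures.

Span: 1.6 V − (-1.6 V) = 3.2 V.
Required N = ⌈(51.0 − 1.76)/6.02⌉ = ⌈8.179⌉ = 9.
LSB = 3.2 V ÷ 2^9 = 3.2/512 V = 6.25 mV.

6.25 mV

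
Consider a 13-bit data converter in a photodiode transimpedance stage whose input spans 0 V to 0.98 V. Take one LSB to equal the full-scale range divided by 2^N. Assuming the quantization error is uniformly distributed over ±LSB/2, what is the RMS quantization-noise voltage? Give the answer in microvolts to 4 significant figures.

Span = 0.98 V.
LSB = 0.98 V / 2^13 = 119.629 µV.
σ_q = LSB/√12 = 119.629 µV/3.4641 = 34.53 µV.

34.53 µV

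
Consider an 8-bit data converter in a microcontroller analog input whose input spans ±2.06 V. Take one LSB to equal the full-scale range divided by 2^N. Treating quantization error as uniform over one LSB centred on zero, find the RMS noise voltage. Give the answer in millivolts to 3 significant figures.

4.65 mV

Range = 2.06 − (-2.06) = 4.12 V.
LSB = 4.12 V ÷ 2^8 = 4.12/256 V = 16.094 mV.
RMS of a uniform error over width LSB is LSB/√12 = 4.65 mV.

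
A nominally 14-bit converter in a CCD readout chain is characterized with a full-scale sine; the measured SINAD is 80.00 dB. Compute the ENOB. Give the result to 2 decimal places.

ENOB = (80.00 − 1.76)/6.02 = 12.9967 bits.

13.00 bits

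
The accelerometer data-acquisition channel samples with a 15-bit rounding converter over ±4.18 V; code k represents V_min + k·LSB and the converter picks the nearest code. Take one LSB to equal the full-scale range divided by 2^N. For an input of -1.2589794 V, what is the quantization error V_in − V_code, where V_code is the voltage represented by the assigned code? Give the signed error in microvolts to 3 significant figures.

+72.1 µV

Range = 4.18 − (-4.18) = 8.36 V. LSB = 8.36 V / 2^15 ≈ 255.1 µV.
(-1.2589794 − (-4.18)) / LSB = 2.9210206 × 32768/8.36 = 11449.2827. Nearest integer: k = 11449.
Reconstructed level: -4.18 + 11449 × 8.36/32768 V = -1.2590515137 V.
Error = V_in − V_code = -1.2589794 − (-1.2590515137) = +72.1 µV.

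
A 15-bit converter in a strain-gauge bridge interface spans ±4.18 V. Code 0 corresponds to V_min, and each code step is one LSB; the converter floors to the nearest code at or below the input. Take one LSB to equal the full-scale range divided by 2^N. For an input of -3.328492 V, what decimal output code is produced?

Range = 4.18 − (-4.18) = 8.36 V. LSB = 8.36 V / 2^15 ≈ 255.1 µV.
code = ⌊(V_in − V_min)/LSB⌋ = ⌊(V_in − V_min) × 2^15 / range⌋
     = ⌊(-3.328492 − (-4.18)) × 32768 / 8.36⌋ = ⌊0.851508 × 32768/8.36⌋
     = ⌊3337.585⌋ = 3337.

3337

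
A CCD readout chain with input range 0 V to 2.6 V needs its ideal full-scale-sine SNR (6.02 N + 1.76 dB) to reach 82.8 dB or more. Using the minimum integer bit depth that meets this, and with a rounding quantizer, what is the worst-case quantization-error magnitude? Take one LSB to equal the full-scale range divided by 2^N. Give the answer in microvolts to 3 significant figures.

79.3 µV

Span = 2.6 V.
6.02 N + 1.76 ≥ 82.8 gives N ≥ 13.462, so the minimum integer is 14.
One LSB is 2.6 V / 16384 = 158.69 µV.
Max error for round-to-nearest is LSB/2 = 79.3 µV.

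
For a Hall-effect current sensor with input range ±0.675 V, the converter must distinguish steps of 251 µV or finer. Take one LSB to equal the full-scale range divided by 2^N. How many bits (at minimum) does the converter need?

13 bits

Range = 0.675 − (-0.675) = 1.35 V.
Levels needed ≥ 1.35/251 µV = 5378. 2^13 = 8192 suffices, so N_min = 13.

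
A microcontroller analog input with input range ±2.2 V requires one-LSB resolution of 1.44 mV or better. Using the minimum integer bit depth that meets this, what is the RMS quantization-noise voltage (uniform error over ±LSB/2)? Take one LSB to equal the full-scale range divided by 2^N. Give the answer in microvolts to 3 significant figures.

Span: 2.2 V − (-2.2 V) = 4.4 V.
4.4 V / 1.44 mV = 3056. Since 2^11 = 2048 and 2^12 = 4096, N = 12.
Step size = 4.4/4096 V = 1.0742 mV.
RMS noise = LSB/√12 = 310 µV.

310 µV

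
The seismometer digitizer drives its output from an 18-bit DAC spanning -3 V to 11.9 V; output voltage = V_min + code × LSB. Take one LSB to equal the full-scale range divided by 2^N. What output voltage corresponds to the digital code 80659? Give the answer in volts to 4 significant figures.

1.585 V

Full-scale range = 11.9 V − (-3 V) = 14.9 V. LSB = 14.9 V / 2^18.
V_out = -3 + 80659 × (14.9/262144) V
      = -3 V + 4.58458 V = 1.58458 V.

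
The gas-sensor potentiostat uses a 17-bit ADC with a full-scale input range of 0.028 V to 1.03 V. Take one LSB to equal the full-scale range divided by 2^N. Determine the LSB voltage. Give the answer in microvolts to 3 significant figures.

7.64 µV

Range = 1.03 − (0.028) = 1.002 V.
2^17 = 131072 levels.
LSB = 1.002 V ÷ 2^17 = 1.002/131072 V = 7.64 µV.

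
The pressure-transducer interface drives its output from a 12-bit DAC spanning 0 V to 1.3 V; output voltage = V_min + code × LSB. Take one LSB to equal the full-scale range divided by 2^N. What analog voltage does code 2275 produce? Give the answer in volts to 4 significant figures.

V_FS = 1.3 V. LSB = 1.3 V / 2^12.
Output = V_min + (2275/4096) × range = 0 + 0.555420 × 1.3 V
      = 0 + 0.722046 = 0.722046 V.

0.7220 V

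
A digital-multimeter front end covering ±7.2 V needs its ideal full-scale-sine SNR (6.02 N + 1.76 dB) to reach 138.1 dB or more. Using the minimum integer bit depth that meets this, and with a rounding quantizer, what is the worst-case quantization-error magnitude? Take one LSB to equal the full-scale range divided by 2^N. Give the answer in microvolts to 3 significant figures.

0.858 µV

The full-scale span is 7.2 − (-7.2) = 14.4 V.
Solving 6.02 N ≥ 138.1 − 1.76: N ≥ 22.648. Round up → N = 23.
LSB = 14.4 V / 2^23 = 1.7166 µV.
|e|_max = LSB/2 = 0.858 µV.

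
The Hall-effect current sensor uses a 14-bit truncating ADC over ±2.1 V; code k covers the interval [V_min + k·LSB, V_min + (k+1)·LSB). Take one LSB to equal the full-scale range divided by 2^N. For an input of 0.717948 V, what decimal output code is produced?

10992

Span: 2.1 V − (-2.1 V) = 4.2 V. LSB = 4.2 V / 2^14 ≈ 256.3 µV.
(V_in − V_min) × 2^14/range = (0.717948 − (-2.1)) × 16384/4.2 = 10992.681.
Floor → code = 10992.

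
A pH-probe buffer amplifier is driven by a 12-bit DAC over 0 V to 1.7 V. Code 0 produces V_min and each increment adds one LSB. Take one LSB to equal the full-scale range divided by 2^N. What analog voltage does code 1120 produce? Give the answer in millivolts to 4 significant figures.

Span = 1.7 V. LSB = 1.7 V / 2^12.
V_out = V_min + code × LSB = 0 V + 1120 × 1.7 V / 4096
      = 0 V + 0.464844 V = 0.464844 V.

464.8 mV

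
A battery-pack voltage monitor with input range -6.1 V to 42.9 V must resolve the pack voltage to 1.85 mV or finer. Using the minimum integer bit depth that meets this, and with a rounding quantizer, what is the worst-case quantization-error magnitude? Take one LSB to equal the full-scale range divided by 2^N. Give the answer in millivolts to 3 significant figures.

Span: 42.9 V − (-6.1 V) = 49 V.
Required number of levels: 49/1.85 mV = 26486; smallest N with 2^N ≥ that is 15.
Step size = 49/32768 V = 1.4954 mV.
|e|_max = LSB/2 = 0.748 mV.

0.748 mV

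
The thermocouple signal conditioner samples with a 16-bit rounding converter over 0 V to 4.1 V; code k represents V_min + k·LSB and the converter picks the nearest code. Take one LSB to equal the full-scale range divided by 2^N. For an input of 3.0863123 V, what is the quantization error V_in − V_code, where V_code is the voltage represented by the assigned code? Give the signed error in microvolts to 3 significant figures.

−11.2 µV

V_FS = 4.1 V. LSB = 4.1 V / 2^16 ≈ 62.56 µV.
(3.0863123 − (0)) / LSB = 3.0863123 × 65536/4.1 = 49332.8202. Nearest integer: k = 49333.
V_code = 0 + (49333/65536) × 4.1 = 3.0863235474 V.
Error = V_in − V_code = 3.0863123 − (3.0863235474) = −11.2 µV.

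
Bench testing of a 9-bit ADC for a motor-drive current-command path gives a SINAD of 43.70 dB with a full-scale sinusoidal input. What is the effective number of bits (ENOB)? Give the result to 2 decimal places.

ENOB = (SINAD − 1.76) / 6.02 = (43.70 − 1.76) / 6.02 = 41.94 / 6.02 = 6.9668.

6.97 bits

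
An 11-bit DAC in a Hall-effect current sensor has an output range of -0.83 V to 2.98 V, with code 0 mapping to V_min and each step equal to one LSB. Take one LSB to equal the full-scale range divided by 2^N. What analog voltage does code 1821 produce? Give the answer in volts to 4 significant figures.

2.558 V

The full-scale span is 2.98 − (-0.83) = 3.81 V. LSB = 3.81 V / 2^11.
V_out = V_min + code × LSB = -0.83 V + 1821 × 3.81 V / 2048
      = -0.83 V + 3.38770 V = 2.55770 V.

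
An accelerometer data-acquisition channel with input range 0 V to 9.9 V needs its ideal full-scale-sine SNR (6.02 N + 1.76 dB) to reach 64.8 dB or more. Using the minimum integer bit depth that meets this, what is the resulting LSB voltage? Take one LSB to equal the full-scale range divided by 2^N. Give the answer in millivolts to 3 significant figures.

V_FS = 9.9 V.
Solving 6.02 N ≥ 64.8 − 1.76: N ≥ 10.472. Round up → N = 11.
One LSB is 9.9 V / 2048 = 4.83 mV.

4.83 mV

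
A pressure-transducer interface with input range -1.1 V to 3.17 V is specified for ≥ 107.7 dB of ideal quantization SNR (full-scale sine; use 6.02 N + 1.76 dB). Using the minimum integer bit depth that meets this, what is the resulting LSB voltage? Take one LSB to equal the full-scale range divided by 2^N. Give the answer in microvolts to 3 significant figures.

The full-scale span is 3.17 − (-1.1) = 4.27 V.
Required N = ⌈(107.7 − 1.76)/6.02⌉ = ⌈17.598⌉ = 18.
One LSB is 4.27 V / 262144 = 16.3 µV.

16.3 µV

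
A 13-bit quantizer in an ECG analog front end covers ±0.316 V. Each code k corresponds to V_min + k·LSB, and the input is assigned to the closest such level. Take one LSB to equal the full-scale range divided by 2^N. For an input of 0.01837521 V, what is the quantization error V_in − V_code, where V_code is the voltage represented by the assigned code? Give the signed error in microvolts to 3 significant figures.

+13.9 µV

Full-scale range = 0.316 V − (-0.316 V) = 0.632 V. LSB = 0.632 V / 2^13 ≈ 77.15 µV.
Position in LSBs: (0.01837521 − (-0.316)) × 8192/0.632 = 4334.1799; rounding gives k = 4334.
V_code = V_min + k × range/2^13 = -0.316 + 4334 × 0.632/8192 = 0.01836132813 V.
e = 0.01837521 − (0.01836132813) = +13.9 µV.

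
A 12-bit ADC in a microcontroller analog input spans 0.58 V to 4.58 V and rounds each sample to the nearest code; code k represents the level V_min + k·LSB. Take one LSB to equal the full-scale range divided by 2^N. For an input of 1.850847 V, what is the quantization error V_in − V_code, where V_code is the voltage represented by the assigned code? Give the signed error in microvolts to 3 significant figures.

+339 µV

The full-scale span is 4.58 − (0.58) = 4 V. LSB = 4 V / 2^12 ≈ 0.9766 mV.
Position in LSBs: (1.850847 − (0.58)) × 4096/4 = 1301.3473; rounding gives k = 1301.
V_code = V_min + k × range/2^12 = 0.58 + 1301 × 4/4096 = 1.850507813 V.
e = 1.850847 − (1.850507813) = +339 µV.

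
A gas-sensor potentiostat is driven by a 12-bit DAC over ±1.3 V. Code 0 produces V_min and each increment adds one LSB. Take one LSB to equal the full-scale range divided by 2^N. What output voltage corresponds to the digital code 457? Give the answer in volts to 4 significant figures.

-1.010 V

Full-scale range = 1.3 V − (-1.3 V) = 2.6 V. LSB = 2.6 V / 2^12.
V_out = -1.3 + 457 × (2.6/4096) V
      = -1.3 + 0.290088 = -1.00991 V.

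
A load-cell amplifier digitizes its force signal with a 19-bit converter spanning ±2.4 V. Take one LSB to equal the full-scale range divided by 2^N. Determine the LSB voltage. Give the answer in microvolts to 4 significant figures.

9.155 µV

The full-scale span is 2.4 − (-2.4) = 4.8 V.
Number of codes = 2^19 = 524288.
One LSB is 4.8 V / 524288 = 9.155 µV.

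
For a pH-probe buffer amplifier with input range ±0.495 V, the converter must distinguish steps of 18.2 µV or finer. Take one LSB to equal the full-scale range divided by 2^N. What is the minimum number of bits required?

16 bits

Full-scale range = 0.495 V − (-0.495 V) = 0.99 V.
Need 2^N ≥ 0.99 V / 18.2 µV = 54400 → N_min = 16.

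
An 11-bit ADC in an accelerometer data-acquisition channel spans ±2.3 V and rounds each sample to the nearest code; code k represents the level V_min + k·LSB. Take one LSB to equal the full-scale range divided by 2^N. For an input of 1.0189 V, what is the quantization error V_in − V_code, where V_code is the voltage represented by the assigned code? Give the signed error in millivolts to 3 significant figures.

Span: 2.3 V − (-2.3 V) = 4.6 V. LSB = 4.6 V / 2^11 ≈ 2.246 mV.
(V_in − V_min)/LSB = (1.0189 − (-2.3)) × 2048/4.6 = 1477.6320 → nearest code k = 1478.
V_code = V_min + k × range/2^11 = -2.3 + 1478 × 4.6/2048 = 1.019726563 V.
e = 1.0189 − (1.019726563) = −0.827 mV.

−0.827 mV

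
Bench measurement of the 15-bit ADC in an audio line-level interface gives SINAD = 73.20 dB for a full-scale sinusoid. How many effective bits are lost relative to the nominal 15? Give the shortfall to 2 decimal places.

Effective bits = (73.20 − 1.76)/6.02 = 11.8671.
15 − 11.8671 = 3.13 bits below nominal.

3.13 bits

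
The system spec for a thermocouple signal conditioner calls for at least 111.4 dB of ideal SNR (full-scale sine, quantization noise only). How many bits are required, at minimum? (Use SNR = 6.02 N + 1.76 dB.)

19 bits

N ≥ (111.4 − 1.76)/6.02 = 18.213 → N_min = 19.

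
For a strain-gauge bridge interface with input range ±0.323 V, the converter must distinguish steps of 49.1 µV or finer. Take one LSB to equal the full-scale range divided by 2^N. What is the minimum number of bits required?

Range = 0.323 − (-0.323) = 0.646 V.
Levels needed ≥ 0.646/49.1 µV = 13160. 2^14 = 16384 suffices, so N_min = 14.

14 bits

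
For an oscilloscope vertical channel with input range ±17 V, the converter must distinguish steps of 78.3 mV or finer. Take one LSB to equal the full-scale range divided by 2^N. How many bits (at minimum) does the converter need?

9 bits

The full-scale span is 17 − (-17) = 34 V.
Levels needed ≥ 34/78.3 mV = 434.2. 2^9 = 512 suffices, so N_min = 9.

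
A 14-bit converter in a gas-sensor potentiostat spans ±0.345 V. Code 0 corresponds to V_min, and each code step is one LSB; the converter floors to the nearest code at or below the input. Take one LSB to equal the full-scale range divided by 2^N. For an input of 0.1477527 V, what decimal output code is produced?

Span: 0.345 V − (-0.345 V) = 0.69 V. LSB = 0.69 V / 2^14 ≈ 42.11 µV.
V_in − V_min = 0.1477527 − (-0.345) = 0.4927527 V.
Divide by LSB: 0.4927527 × 16384/0.69 = 11700.3772.
Truncating gives code 11700.

11700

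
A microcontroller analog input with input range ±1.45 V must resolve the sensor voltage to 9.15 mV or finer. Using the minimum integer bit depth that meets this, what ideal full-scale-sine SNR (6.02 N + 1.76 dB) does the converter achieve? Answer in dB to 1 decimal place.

55.9 dB

Full-scale range = 1.45 V − (-1.45 V) = 2.9 V.
Required number of levels: 2.9/9.15 mV = 316.94; smallest N with 2^N ≥ that is 9.
6.02(9) + 1.76 = 55.94 dB.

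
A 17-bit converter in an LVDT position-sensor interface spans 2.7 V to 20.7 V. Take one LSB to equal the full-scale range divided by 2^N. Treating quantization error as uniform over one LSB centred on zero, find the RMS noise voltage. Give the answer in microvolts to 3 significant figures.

39.6 µV

Span: 20.7 V − (2.7 V) = 18 V.
Step size = 18/131072 V = 137.33 µV.
RMS of a uniform error over width LSB is LSB/√12 = 39.6 µV.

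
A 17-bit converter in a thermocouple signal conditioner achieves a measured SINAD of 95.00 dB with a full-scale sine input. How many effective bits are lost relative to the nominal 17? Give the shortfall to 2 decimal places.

1.51 bits

ENOB = (SINAD − 1.76)/6.02 = (95.00 − 1.76)/6.02 = 15.4884 bits.
Lost resolution: 17 − 15.4884 = 1.5116 bits.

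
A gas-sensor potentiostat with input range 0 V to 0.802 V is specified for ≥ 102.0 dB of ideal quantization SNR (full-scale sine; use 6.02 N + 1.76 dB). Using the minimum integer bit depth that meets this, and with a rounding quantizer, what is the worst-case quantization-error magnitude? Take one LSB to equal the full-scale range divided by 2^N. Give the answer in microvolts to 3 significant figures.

3.06 µV

V_FS = 0.802 V.
6.02 N + 1.76 ≥ 102.0 gives N ≥ 16.651, so the minimum integer is 17.
LSB = 0.802 V / 2^17 = 6.1188 µV.
|e|_max = LSB/2 = 3.06 µV.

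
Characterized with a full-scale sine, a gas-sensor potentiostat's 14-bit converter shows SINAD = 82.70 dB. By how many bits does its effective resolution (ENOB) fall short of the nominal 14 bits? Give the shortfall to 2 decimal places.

N_eff = (82.70 − 1.76)/6.02 = 13.4452 bits.
Shortfall = 14 − 13.4452 = 0.5548 bits.

0.55 bits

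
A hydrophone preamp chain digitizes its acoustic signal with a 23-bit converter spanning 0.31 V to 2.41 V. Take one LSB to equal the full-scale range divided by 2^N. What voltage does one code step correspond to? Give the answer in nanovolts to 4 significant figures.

Range = 2.41 − (0.31) = 2.1 V.
There are 2^23 = 8388608 steps.
Step size = 2.1/8388608 V = 250.3 nV.

250.3 nV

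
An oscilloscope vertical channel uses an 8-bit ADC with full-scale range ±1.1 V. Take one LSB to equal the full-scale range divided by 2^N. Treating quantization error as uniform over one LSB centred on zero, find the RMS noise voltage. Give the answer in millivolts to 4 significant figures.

Full-scale range = 1.1 V − (-1.1 V) = 2.2 V.
LSB = 2.2 V / 2^8 = 8.59375 mV.
For a uniform distribution on [−LSB/2, +LSB/2], V_rms = LSB/√12 = 8.59375 mV/3.4641 = 2.481 mV.

2.481 mV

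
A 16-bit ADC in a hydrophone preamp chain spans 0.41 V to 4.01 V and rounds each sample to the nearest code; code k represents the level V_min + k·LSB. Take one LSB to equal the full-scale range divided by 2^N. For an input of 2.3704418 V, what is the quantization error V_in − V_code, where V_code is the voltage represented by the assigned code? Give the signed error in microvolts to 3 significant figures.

Range = 4.01 − (0.41) = 3.6 V. LSB = 3.6 V / 2^16 ≈ 54.93 µV.
(2.3704418 − (0.41)) / LSB = 1.9604418 × 65536/3.6 = 35688.7538. Nearest integer: k = 35689.
V_code = 0.41 + (35689/65536) × 3.6 = 2.3704553223 V.
Error = V_in − V_code = 2.3704418 − (2.3704553223) = −13.5 µV.

−13.5 µV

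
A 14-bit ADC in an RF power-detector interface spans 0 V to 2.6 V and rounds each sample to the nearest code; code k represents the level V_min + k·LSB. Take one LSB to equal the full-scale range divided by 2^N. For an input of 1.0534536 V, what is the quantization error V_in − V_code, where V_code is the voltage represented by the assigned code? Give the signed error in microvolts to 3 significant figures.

+60.0 µV

V_FS = 2.6 V. LSB = 2.6 V / 2^14 ≈ 158.7 µV.
(V_in − V_min)/LSB = (1.0534536 − (0)) × 16384/2.6 = 6638.3784 → nearest code k = 6638.
Reconstructed level: 0 + 6638 × 2.6/16384 V = 1.0533935547 V.
V_in − V_code = 1.0534536 − (1.0533935547) = +60.0 µV.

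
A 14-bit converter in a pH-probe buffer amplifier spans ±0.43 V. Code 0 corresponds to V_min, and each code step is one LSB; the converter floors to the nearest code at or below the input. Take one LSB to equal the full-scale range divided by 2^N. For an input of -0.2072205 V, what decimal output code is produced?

Span: 0.43 V − (-0.43 V) = 0.86 V. LSB = 0.86 V / 2^14 ≈ 52.49 µV.
code = ⌊(V_in − V_min)/LSB⌋ = ⌊(V_in − V_min) × 2^14 / range⌋
     = ⌊(-0.2072205 − (-0.43)) × 16384 / 0.86⌋ = ⌊0.2227795 × 16384/0.86⌋
     = ⌊4244.209⌋ = 4244.

4244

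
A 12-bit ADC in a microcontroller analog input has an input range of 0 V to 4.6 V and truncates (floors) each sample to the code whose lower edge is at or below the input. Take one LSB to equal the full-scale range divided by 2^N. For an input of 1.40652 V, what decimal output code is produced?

Range is 4.6 V. LSB = 4.6 V / 2^12 ≈ 1.123 mV.
(V_in − V_min) × 2^12/range = (1.40652 − (0)) × 4096/4.6 = 1252.414.
Floor → code = 1252.

1252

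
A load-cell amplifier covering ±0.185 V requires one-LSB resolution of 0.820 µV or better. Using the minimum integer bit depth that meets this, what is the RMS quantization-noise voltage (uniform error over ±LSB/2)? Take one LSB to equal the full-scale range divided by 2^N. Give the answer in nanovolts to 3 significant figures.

Span: 0.185 V − (-0.185 V) = 0.37 V.
0.37 V / 0.820 µV = 451200. Since 2^18 = 262144 and 2^19 = 524288, N = 19.
LSB = 0.37 V ÷ 2^19 = 0.37/524288 V = 0.70572 µV.
σ_q = LSB/√12 = 0.70572 µV/3.4641 = 204 nV.

204 nV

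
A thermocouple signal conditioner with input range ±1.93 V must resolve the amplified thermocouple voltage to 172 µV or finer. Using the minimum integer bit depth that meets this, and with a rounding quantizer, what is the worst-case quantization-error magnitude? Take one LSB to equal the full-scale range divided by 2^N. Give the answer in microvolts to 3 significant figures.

Range = 1.93 − (-1.93) = 3.86 V.
Levels needed ≥ 3.86/172 µV = 22440. 2^15 = 32768 suffices, so N_min = 15.
LSB = 3.86 V ÷ 2^15 = 3.86/32768 V = 117.80 µV.
|e|_max = LSB/2 = 58.9 µV.

58.9 µV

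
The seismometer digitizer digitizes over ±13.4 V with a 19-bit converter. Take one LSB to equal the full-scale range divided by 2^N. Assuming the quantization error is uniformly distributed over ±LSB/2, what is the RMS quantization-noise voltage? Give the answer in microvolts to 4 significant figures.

14.76 µV

Range = 13.4 − (-13.4) = 26.8 V.
Step size = 26.8/524288 V = 51.1169 µV.
RMS of a uniform error over width LSB is LSB/√12 = 14.76 µV.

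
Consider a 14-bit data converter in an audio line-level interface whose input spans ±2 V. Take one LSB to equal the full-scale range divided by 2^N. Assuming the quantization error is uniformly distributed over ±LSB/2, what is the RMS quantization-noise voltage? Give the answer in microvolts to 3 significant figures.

70.5 µV

The full-scale span is 2 − (-2) = 4 V.
LSB = 4 V / 2^14 = 244.14 µV.
RMS of a uniform error over width LSB is LSB/√12 = 70.5 µV.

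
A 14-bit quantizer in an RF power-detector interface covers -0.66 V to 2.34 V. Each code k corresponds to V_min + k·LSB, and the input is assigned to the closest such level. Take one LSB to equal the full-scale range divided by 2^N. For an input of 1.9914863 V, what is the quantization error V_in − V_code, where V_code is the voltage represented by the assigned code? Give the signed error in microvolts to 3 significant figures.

Range = 2.34 − (-0.66) = 3 V. LSB = 3 V / 2^14 ≈ 183.1 µV.
(1.9914863 − (-0.66)) / LSB = 2.6514863 × 16384/3 = 14480.6505. Nearest integer: k = 14481.
V_code = -0.66 + (14481/16384) × 3 = 1.9915502930 V.
e = 1.9914863 − (1.9915502930) = −64.0 µV.

−64.0 µV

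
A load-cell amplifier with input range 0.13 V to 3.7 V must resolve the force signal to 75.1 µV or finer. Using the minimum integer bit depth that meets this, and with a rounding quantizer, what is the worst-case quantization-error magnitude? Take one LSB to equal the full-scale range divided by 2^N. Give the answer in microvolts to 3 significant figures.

27.2 µV

Full-scale range = 3.7 V − (0.13 V) = 3.57 V.
Required number of levels: 3.57/75.1 µV = 47537; smallest N with 2^N ≥ that is 16.
One LSB is 3.57 V / 65536 = 54.474 µV.
Half an LSB is 27.2 µV.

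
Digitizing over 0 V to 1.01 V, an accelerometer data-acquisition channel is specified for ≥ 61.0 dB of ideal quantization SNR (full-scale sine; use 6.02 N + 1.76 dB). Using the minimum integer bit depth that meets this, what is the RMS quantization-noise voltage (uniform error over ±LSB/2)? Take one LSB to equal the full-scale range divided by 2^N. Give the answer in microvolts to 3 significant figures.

285 µV

Full-scale range = 1.01 V.
Solving 6.02 N ≥ 61.0 − 1.76: N ≥ 9.841. Round up → N = 10.
LSB = 1.01 V / 2^10 = 0.98633 mV.
RMS noise = LSB/√12 = 285 µV.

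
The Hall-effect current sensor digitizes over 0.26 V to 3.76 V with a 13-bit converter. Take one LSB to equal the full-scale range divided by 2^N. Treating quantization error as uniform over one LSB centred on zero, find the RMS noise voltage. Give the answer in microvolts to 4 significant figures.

Range = 3.76 − (0.26) = 3.5 V.
LSB = 3.5 V / 2^13 = 427.246 µV.
For a uniform distribution on [−LSB/2, +LSB/2], V_rms = LSB/√12 = 427.246 µV/3.4641 = 123.3 µV.

123.3 µV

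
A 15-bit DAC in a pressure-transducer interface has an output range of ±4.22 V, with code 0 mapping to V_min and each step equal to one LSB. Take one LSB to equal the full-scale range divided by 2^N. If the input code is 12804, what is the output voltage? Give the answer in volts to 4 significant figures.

Span: 4.22 V − (-4.22 V) = 8.44 V. LSB = 8.44 V / 2^15.
V_out = -4.22 + 12804 × (8.44/32768) V
      = -4.22 V + 3.29791 V = -0.922095 V.

-0.9221 V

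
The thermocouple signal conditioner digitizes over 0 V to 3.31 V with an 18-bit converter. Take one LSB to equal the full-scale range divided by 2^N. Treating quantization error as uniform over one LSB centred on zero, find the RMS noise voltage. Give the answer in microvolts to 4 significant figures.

3.645 µV

V_FS = 3.31 V.
LSB = 3.31 V ÷ 2^18 = 3.31/262144 V = 12.6266 µV.
For a uniform distribution on [−LSB/2, +LSB/2], V_rms = LSB/√12 = 12.6266 µV/3.4641 = 3.645 µV.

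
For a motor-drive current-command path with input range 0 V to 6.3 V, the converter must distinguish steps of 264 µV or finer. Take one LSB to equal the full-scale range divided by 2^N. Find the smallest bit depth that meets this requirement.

15 bits

Full-scale range = 6.3 V.
Required number of levels: 6.3/264 µV = 23864; smallest N with 2^N ≥ that is 15.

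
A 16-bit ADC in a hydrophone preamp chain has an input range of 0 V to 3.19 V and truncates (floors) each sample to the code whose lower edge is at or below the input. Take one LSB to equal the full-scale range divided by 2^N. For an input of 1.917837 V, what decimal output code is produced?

Full-scale range = 3.19 V. LSB = 3.19 V / 2^16 ≈ 48.68 µV.
V_in − V_min = 1.917837 − (0) = 1.917837 V.
Divide by LSB: 1.917837 × 65536/3.19 = 39400.4281.
Truncating gives code 39400.

39400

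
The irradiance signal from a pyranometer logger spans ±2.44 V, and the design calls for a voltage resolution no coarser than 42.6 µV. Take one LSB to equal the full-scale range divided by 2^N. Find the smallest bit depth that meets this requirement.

Range = 2.44 − (-2.44) = 4.88 V.
4.88 V / 42.6 µV = 114600. Since 2^16 = 65536 and 2^17 = 131072, N = 17.

17 bits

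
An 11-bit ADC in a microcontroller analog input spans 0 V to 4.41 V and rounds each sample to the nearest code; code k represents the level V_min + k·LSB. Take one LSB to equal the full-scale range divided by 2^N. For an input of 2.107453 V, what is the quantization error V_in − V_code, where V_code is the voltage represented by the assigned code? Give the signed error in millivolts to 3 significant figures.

Full-scale range = 4.41 V. LSB = 4.41 V / 2^11 ≈ 2.153 mV.
(2.107453 − (0)) / LSB = 2.107453 × 2048/4.41 = 978.6993. Nearest integer: k = 979.
Reconstructed level: 0 + 979 × 4.41/2048 V = 2.108100586 V.
e = 2.107453 − (2.108100586) = −0.648 mV.

−0.648 mV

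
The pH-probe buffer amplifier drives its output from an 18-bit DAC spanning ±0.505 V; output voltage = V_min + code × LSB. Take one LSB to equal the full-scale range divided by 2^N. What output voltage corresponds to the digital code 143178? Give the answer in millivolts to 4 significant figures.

Span: 0.505 V − (-0.505 V) = 1.01 V. LSB = 1.01 V / 2^18.
V_out = V_min + code × LSB = -0.505 V + 143178 × 1.01 V / 262144
      = -0.505 + 0.551643 = 0.0466425 V.

46.64 mV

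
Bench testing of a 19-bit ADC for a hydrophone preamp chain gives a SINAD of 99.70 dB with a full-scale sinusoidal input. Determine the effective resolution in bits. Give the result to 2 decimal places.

16.27 bits

ENOB = (99.70 − 1.76)/6.02 = 16.2691 bits.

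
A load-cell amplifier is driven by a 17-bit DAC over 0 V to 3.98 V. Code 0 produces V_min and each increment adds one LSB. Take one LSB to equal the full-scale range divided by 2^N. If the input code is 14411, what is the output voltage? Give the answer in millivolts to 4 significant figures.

437.6 mV

Range is 3.98 V. LSB = 3.98 V / 2^17.
Output = V_min + (14411/131072) × range = 0 + 0.109947 × 3.98 V
      = 0 + 0.437590 = 0.437590 V.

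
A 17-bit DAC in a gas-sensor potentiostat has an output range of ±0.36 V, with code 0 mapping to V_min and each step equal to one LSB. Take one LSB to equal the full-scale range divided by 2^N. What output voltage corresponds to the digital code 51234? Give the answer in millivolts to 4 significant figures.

-78.56 mV

Full-scale range = 0.36 V − (-0.36 V) = 0.72 V. LSB = 0.72 V / 2^17.
V_out = V_min + code × LSB = -0.36 V + 51234 × 0.72 V / 131072
      = -0.36 V + 0.281437 V = -0.0785632 V.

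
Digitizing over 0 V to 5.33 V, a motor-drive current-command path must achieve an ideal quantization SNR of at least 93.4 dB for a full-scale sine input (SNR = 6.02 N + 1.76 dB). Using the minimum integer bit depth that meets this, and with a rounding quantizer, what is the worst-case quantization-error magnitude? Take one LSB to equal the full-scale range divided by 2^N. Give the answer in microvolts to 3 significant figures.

Span = 5.33 V.
N ≥ (93.4 − 1.76)/6.02 = 15.223 → N_min = 16.
LSB = 5.33 V ÷ 2^16 = 5.33/65536 V = 81.329 µV.
|e|_max = LSB/2 = 40.7 µV.

40.7 µV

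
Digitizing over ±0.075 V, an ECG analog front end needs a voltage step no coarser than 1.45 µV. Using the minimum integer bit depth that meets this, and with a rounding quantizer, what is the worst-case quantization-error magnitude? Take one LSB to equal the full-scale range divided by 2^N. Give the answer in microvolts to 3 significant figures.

Span: 0.075 V − (-0.075 V) = 0.15 V.
0.15 V / 1.45 µV = 103400. Since 2^16 = 65536 and 2^17 = 131072, N = 17.
LSB = 0.15 V ÷ 2^17 = 0.15/131072 V = 1.1444 µV.
Max error for round-to-nearest is LSB/2 = 0.572 µV.

0.572 µV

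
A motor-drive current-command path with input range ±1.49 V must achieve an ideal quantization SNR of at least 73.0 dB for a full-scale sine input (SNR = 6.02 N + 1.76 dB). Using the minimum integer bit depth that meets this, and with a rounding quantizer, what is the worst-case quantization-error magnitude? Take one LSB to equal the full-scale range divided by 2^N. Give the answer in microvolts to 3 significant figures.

Span: 1.49 V − (-1.49 V) = 2.98 V.
Solving 6.02 N ≥ 73.0 − 1.76: N ≥ 11.834. Round up → N = 12.
One LSB is 2.98 V / 4096 = 0.72754 mV.
Max error for round-to-nearest is LSB/2 = 364 µV.

364 µV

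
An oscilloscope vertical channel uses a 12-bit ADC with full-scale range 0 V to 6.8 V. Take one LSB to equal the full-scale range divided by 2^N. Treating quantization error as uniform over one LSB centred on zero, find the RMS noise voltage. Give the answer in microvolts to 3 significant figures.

479 µV

Span = 6.8 V.
Step size = 6.8/4096 V = 1.6602 mV.
For a uniform distribution on [−LSB/2, +LSB/2], V_rms = LSB/√12 = 1.6602 mV/3.4641 = 479 µV.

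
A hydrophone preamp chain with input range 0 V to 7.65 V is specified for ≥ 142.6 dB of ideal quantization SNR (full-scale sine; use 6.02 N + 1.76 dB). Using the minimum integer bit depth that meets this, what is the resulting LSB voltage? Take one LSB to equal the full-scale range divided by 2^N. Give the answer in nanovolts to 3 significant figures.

V_FS = 7.65 V.
N ≥ (142.6 − 1.76)/6.02 = 23.395 → N_min = 24.
Step size = 7.65/16777216 V = 456 nV.

456 nV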